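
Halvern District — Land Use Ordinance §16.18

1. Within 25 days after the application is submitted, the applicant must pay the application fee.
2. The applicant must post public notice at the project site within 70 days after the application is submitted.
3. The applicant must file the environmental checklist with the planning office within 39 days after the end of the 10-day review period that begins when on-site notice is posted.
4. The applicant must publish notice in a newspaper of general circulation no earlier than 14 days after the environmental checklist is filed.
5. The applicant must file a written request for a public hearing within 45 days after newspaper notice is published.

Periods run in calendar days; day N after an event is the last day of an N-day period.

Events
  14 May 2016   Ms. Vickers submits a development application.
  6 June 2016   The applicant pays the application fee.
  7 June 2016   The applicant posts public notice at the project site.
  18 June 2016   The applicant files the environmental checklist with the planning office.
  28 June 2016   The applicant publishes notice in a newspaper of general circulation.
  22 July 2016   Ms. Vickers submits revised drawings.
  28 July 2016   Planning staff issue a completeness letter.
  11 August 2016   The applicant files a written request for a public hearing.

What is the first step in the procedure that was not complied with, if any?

Step 4

(1) due by 14 May 2016 + 25 days = 8 June 2016; completed 6 June 2016, before the deadline.
(2) due by 14 May 2016 + 70 days = 23 July 2016; done 7 June 2016 — timely.
(3) due by 17 June 2016 + 39 days = 26 July 2016; done 18 June 2016 — timely.
(4) permitted from 18 June 2016 + 14 days = 2 July 2016 onward; acted on 28 June 2016, 4 days prematurely.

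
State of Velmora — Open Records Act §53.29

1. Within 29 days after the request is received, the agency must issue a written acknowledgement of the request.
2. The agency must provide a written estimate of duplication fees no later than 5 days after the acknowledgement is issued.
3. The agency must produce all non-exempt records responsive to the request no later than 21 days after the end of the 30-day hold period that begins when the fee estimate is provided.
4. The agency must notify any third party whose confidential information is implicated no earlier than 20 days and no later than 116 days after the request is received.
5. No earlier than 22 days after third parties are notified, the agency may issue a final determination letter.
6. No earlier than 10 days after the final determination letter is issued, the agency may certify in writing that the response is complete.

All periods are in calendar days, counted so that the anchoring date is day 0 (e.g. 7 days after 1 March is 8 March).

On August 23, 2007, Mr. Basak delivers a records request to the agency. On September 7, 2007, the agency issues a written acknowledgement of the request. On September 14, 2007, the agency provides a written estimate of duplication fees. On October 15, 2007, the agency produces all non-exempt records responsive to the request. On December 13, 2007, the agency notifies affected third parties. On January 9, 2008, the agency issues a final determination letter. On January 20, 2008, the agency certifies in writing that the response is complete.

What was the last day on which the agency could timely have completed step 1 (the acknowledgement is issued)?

Step 1 runs from August 23, 2007, when the request is received. 29 days after August 23, 2007 is September 21, 2007.

September 21, 2007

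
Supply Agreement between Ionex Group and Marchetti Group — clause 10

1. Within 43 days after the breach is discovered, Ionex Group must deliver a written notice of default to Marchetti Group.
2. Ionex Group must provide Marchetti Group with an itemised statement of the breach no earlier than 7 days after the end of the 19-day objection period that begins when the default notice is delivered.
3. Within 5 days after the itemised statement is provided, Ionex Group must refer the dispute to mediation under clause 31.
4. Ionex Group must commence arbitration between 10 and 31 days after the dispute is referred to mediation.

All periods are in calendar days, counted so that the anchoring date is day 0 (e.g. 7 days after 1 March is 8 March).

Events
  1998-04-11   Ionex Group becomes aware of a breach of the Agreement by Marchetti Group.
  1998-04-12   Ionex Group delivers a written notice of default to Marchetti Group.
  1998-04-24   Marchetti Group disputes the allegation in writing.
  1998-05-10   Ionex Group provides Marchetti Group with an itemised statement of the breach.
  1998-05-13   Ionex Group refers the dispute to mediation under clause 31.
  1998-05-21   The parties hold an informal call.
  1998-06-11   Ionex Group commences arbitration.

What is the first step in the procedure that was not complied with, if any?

Step 1: 43 days after 1998-04-11 (when the breach is discovered) is 1998-05-24; completed 1998-04-12, before the deadline.
Step 2: the earliest permitted date is 7 days after 1998-05-01 (end of the 19-day objection period, which began when the default notice is delivered on 1998-04-12), i.e. 1998-05-08; 1998-05-10 is on or after that date.
Step 3: 5 days after 1998-05-10 (when the itemised statement is provided) is 1998-05-15; 1998-05-13 is within that limit.
Step 4: the window is 10–31 days after 1998-05-13 (when the dispute is referred to mediation), so 1998-05-23 through 1998-06-13; 1998-06-11 falls inside that range.

None — every step was satisfied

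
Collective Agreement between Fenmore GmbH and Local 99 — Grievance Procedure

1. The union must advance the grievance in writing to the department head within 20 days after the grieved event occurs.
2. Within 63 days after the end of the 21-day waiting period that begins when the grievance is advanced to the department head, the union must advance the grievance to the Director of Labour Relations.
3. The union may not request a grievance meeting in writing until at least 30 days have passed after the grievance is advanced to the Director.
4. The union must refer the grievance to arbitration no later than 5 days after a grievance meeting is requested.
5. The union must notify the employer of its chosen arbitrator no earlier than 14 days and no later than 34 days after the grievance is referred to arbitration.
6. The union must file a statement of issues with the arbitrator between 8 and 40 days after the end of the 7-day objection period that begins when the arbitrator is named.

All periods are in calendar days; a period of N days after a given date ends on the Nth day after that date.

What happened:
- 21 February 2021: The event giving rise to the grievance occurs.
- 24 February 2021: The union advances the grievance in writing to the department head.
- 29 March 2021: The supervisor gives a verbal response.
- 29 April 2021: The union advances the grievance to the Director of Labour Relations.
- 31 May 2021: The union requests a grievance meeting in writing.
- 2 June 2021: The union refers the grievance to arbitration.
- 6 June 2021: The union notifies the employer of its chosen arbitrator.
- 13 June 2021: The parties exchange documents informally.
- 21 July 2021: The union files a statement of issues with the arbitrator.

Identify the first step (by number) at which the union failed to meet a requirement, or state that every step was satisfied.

Step 5

Step 1 — counting 20 days from 21 February 2021 (when the grieved event occurs) gives a deadline of 13 March 2021; 24 February 2021 is within that limit.
Step 2 — counting 63 days from 17 March 2021 (end of the 21-day waiting period, which began when the grievance is advanced to the department head on 24 February 2021) gives a deadline of 19 May 2021; completed 29 April 2021, before the deadline.
Step 3 — must wait 30 days from 29 April 2021 (when the grievance is advanced to the Director), so not before 29 May 2021; 31 May 2021 is on or after that date.
Step 4 — counting 5 days from 31 May 2021 (when a grievance meeting is requested) gives a deadline of 5 June 2021; done 2 June 2021 — timely.
Step 5 — 14 and 34 days from 2 June 2021 (when the grievance is referred to arbitration) are 16 June 2021 and 6 July 2021 respectively; done 6 June 2021 — 10 days before the window opened.
The procedure was therefore not followed at step 5.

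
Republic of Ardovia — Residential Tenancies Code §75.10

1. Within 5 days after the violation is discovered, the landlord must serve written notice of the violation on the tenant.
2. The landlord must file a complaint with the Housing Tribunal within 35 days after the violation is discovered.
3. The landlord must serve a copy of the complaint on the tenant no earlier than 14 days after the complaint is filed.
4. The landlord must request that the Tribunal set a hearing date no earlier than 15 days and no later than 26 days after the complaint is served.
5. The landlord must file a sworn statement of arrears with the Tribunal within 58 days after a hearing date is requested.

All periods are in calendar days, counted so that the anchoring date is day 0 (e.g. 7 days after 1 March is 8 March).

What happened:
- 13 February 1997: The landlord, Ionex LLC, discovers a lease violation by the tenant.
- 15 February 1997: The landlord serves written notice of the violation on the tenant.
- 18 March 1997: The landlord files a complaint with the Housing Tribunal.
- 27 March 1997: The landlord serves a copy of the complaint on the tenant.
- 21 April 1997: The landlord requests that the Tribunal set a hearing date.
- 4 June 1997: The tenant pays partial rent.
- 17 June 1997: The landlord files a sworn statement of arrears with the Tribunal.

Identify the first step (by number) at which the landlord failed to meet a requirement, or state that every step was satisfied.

Step 3

Step 1 — counting 5 days from 13 February 1997 (when the violation is discovered) gives a deadline of 18 February 1997; 15 February 1997 is within that limit.
Step 2 — counting 35 days from 13 February 1997 (when the violation is discovered) gives a deadline of 20 March 1997; done 18 March 1997 — timely.
Step 3 — must wait 14 days from 18 March 1997 (when the complaint is filed), so not before 1 April 1997; done 27 March 1997 — 5 days too early.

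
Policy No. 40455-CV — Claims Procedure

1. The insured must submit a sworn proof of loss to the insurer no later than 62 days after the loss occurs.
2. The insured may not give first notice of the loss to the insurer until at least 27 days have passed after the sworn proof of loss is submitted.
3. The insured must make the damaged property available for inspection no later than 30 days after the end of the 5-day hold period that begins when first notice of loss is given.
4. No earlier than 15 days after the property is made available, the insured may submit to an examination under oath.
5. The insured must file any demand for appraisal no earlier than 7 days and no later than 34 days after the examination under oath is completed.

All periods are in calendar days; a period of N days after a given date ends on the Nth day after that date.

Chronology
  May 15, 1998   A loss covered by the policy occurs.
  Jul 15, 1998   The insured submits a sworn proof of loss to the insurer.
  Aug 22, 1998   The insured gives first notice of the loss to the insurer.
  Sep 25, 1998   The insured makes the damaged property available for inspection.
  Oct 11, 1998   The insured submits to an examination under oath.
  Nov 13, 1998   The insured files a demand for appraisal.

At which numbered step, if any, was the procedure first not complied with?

None — every step was satisfied

(1) due by May 15, 1998 + 62 days = Jul 16, 1998; done Jul 15, 1998 — timely.
(2) permitted from Jul 15, 1998 + 27 days = Aug 11, 1998 onward; done Aug 22, 1998, after the minimum wait.
(3) due by Aug 27, 1998 + 30 days = Sep 26, 1998; Sep 25, 1998 is within that limit.
(4) permitted from Sep 25, 1998 + 15 days = Oct 10, 1998 onward; Oct 11, 1998 is on or after that date.
(5) the permitted window runs from Oct 11, 1998 + 7 = Oct 18, 1998 to Oct 11, 1998 + 34 = Nov 14, 1998; Nov 13, 1998 falls inside that range.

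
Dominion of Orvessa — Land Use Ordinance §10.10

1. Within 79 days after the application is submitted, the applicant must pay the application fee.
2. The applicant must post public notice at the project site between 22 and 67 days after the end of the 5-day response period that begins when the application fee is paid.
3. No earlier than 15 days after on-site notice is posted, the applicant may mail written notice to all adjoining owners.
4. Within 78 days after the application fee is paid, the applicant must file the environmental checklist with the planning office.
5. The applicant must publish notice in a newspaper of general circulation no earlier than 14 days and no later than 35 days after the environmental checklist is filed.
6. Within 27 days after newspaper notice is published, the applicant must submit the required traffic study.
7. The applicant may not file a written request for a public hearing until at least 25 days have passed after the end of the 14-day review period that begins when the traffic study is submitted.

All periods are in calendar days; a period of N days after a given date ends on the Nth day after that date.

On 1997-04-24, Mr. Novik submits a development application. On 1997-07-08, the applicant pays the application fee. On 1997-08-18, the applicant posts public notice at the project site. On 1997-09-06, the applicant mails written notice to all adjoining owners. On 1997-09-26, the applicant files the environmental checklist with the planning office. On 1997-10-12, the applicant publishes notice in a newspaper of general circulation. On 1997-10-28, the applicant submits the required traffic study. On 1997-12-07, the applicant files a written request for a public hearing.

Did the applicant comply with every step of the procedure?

(1) due by 1997-04-24 + 79 days = 1997-07-12; done 1997-07-08 — timely.
(2) the permitted window runs from 1997-07-13 + 22 = 1997-08-04 to 1997-07-13 + 67 = 1997-09-18; done 1997-08-18 — within the window.
(3) permitted from 1997-08-18 + 15 days = 1997-09-02 onward; done 1997-09-06 — permitted.
(4) due by 1997-07-08 + 78 days = 1997-09-24; 1997-09-26 misses that deadline by 2 days.
That is the first point of non-compliance.

No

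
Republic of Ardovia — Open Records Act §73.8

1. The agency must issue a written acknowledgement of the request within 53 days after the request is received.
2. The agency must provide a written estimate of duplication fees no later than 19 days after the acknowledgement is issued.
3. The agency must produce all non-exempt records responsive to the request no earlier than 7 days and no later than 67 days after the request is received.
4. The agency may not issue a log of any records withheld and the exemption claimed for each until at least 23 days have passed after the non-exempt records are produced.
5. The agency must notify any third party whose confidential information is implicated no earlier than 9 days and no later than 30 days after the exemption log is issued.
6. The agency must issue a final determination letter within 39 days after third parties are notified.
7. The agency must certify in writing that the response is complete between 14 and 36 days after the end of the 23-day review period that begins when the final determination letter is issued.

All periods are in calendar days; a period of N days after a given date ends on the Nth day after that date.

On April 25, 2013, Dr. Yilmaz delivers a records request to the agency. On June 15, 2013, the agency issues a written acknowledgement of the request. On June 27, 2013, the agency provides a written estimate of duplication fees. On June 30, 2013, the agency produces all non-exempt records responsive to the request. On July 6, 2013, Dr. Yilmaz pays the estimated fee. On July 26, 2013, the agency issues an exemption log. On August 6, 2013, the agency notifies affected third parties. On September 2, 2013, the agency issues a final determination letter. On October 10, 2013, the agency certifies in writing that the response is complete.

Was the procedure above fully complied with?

Yes

Step 1: 53 days after April 25, 2013 (when the request is received) is June 17, 2013; June 15, 2013 is within that limit.
Step 2: 19 days after June 15, 2013 (when the acknowledgement is issued) is July 4, 2013; completed June 27, 2013, before the deadline.
Step 3: the window is 7–67 days after April 25, 2013 (when the request is received), so May 2, 2013 through July 1, 2013; done June 30, 2013, which is between those dates.
Step 4: the earliest permitted date is 23 days after June 30, 2013 (when the non-exempt records are produced), i.e. July 23, 2013; done July 26, 2013 — permitted.
Step 5: the window is 9–30 days after July 26, 2013 (when the exemption log is issued), so August 4, 2013 through August 25, 2013; done August 6, 2013, which is between those dates.
Step 6: 39 days after August 6, 2013 (when third parties are notified) is September 14, 2013; September 2, 2013 is within that limit.
Step 7: the window is 14–36 days after September 25, 2013 (end of the 23-day review period, which began when the final determination letter is issued on September 2, 2013), so October 9, 2013 through October 31, 2013; done October 10, 2013, which is between those dates.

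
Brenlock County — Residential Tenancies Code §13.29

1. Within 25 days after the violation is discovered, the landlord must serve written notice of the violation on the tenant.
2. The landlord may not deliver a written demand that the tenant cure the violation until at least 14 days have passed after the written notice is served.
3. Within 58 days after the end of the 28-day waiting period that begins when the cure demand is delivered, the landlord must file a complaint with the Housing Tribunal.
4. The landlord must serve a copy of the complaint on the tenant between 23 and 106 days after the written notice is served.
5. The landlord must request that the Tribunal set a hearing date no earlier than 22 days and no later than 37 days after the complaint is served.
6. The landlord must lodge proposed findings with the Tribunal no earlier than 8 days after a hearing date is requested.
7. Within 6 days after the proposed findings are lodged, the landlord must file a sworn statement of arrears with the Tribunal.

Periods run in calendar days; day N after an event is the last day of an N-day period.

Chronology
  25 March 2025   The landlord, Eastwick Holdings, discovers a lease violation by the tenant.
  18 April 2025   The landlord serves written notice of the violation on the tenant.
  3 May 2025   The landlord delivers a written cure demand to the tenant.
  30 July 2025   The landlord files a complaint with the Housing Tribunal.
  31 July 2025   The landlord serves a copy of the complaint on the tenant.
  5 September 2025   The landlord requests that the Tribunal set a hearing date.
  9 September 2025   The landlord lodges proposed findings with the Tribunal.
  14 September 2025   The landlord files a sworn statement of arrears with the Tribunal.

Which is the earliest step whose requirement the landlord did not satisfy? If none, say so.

Step 3

(1) due by 25 March 2025 + 25 days = 19 April 2025; done 18 April 2025 — timely.
(2) permitted from 18 April 2025 + 14 days = 2 May 2025 onward; done 3 May 2025 — permitted.
(3) due by 31 May 2025 + 58 days = 28 July 2025; 30 July 2025 misses that deadline by 2 days.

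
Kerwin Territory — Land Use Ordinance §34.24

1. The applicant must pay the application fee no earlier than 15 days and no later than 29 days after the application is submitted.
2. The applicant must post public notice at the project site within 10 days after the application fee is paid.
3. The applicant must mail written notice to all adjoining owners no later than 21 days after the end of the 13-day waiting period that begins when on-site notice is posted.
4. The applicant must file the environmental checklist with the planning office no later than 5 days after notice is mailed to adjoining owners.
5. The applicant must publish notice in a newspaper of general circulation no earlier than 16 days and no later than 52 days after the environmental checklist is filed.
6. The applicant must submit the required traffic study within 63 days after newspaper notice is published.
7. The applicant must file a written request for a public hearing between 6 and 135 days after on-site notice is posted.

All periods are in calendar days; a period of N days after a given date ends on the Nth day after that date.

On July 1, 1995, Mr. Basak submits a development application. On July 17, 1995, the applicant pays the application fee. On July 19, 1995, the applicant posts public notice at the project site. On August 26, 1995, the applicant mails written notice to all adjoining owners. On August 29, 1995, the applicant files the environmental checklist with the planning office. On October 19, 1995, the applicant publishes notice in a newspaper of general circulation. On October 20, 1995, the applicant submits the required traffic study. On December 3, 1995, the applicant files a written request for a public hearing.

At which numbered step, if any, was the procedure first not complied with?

Step 1 — 15 and 29 days from July 1, 1995 (when the application is submitted) are July 16, 1995 and July 30, 1995 respectively; July 17, 1995 falls inside that range.
Step 2 — counting 10 days from July 17, 1995 (when the application fee is paid) gives a deadline of July 27, 1995; July 19, 1995 is within that limit.
Step 3 — counting 21 days from August 1, 1995 (end of the 13-day waiting period, which began when on-site notice is posted on July 19, 1995) gives a deadline of August 22, 1995; not done until August 26, 1995, 4 days after the deadline.

Step 3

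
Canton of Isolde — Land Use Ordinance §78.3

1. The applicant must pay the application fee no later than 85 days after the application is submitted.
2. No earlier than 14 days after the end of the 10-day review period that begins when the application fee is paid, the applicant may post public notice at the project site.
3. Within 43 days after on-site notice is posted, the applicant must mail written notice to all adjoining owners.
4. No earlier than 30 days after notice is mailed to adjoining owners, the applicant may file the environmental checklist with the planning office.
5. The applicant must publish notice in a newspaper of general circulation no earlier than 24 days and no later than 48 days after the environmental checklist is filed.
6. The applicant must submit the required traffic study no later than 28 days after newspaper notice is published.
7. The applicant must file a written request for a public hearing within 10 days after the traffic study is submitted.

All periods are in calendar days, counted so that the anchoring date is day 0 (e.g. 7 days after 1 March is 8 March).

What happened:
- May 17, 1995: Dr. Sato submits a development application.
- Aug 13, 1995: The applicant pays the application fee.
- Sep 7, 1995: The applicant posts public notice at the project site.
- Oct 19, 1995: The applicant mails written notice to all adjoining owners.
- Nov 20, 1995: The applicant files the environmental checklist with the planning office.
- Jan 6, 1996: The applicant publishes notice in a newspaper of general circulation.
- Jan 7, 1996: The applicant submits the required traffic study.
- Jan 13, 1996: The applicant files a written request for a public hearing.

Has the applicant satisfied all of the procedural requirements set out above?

Step 1 — counting 85 days from May 17, 1995 (when the application is submitted) gives a deadline of Aug 10, 1995; Aug 13, 1995 misses that deadline by 3 days.

No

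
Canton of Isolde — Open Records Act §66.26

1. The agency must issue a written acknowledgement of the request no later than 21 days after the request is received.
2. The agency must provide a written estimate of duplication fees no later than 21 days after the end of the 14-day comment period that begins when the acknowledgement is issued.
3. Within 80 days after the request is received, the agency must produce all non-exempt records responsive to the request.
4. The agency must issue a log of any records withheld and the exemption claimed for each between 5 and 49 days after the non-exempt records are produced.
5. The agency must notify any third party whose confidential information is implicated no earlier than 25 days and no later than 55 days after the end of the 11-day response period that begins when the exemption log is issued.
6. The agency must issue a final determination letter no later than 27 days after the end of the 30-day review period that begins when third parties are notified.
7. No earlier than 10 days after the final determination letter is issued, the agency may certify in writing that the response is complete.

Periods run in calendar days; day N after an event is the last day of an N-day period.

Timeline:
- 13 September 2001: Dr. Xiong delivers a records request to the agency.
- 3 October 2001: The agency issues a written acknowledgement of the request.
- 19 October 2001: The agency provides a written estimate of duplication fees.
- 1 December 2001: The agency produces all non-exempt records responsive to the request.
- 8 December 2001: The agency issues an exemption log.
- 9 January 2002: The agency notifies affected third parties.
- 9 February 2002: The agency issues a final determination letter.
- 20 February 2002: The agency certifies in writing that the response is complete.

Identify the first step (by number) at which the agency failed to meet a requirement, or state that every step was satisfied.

Step 5

(1) due by 13 September 2001 + 21 days = 4 October 2001; done 3 October 2001 — timely.
(2) due by 17 October 2001 + 21 days = 7 November 2001; 19 October 2001 is within that limit.
(3) due by 13 September 2001 + 80 days = 2 December 2001; 1 December 2001 is within that limit.
(4) the permitted window runs from 1 December 2001 + 5 = 6 December 2001 to 1 December 2001 + 49 = 19 January 2002; done 8 December 2001, which is between those dates.
(5) the permitted window runs from 19 December 2001 + 25 = 13 January 2002 to 19 December 2001 + 55 = 12 February 2002; 9 January 2002 is 4 days too early.
No need to go further; step 5 was not satisfied.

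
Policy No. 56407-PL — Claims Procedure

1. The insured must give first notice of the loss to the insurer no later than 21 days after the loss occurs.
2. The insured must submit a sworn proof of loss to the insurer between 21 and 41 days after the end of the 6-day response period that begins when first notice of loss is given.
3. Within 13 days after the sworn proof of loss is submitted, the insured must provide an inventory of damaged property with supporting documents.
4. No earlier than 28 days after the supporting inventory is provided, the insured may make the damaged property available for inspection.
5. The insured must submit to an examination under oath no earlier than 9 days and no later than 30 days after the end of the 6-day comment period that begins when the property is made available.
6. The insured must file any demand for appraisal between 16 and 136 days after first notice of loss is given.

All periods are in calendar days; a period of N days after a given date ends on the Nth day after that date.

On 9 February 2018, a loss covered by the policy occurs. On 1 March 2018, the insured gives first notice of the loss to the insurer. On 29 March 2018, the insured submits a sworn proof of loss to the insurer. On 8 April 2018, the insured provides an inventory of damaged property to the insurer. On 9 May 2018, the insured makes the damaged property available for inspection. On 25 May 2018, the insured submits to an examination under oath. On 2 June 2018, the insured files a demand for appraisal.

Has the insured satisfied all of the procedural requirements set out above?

Step 1: 21 days after 9 February 2018 (when the loss occurs) is 2 March 2018; done 1 March 2018 — timely.
Step 2: the window is 21–41 days after 7 March 2018 (end of the 6-day response period, which began when first notice of loss is given on 1 March 2018), so 28 March 2018 through 17 April 2018; done 29 March 2018 — within the window.
Step 3: 13 days after 29 March 2018 (when the sworn proof of loss is submitted) is 11 April 2018; done 8 April 2018 — timely.
Step 4: the earliest permitted date is 28 days after 8 April 2018 (when the supporting inventory is provided), i.e. 6 May 2018; done 9 May 2018 — permitted.
Step 5: the window is 9–30 days after 15 May 2018 (end of the 6-day comment period, which began when the property is made available on 9 May 2018), so 24 May 2018 through 14 June 2018; done 25 May 2018, which is between those dates.
Step 6: the window is 16–136 days after 1 March 2018 (when first notice of loss is given), so 17 March 2018 through 15 July 2018; 2 June 2018 falls inside that range.

Yes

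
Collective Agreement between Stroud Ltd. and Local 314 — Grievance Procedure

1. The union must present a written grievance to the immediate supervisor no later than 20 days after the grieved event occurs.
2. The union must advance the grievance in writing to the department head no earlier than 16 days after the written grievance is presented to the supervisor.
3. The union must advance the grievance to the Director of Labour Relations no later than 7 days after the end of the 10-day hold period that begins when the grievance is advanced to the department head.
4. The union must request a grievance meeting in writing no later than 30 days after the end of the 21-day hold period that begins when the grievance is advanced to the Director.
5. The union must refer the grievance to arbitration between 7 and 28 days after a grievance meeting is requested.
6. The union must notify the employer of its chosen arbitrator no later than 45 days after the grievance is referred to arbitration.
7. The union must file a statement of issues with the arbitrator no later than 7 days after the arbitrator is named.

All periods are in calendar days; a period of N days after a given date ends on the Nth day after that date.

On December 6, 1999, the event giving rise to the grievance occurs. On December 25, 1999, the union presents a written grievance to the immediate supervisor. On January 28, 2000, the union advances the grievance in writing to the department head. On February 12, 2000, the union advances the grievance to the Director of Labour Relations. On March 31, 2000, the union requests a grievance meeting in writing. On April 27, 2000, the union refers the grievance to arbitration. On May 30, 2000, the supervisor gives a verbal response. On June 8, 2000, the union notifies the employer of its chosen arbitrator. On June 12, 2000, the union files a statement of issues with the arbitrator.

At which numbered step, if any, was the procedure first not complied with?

None — every step was satisfied

Step 1 — counting 20 days from December 6, 1999 (when the grieved event occurs) gives a deadline of December 26, 1999; done December 25, 1999 — timely.
Step 2 — must wait 16 days from December 25, 1999 (when the written grievance is presented to the supervisor), so not before January 10, 2000; done January 28, 2000, after the minimum wait.
Step 3 — counting 7 days from February 7, 2000 (end of the 10-day hold period, which began when the grievance is advanced to the department head on January 28, 2000) gives a deadline of February 14, 2000; done February 12, 2000 — timely.
Step 4 — counting 30 days from March 4, 2000 (end of the 21-day hold period, which began when the grievance is advanced to the Director on February 12, 2000) gives a deadline of April 3, 2000; completed March 31, 2000, before the deadline.
Step 5 — 7 and 28 days from March 31, 2000 (when a grievance meeting is requested) are April 7, 2000 and April 28, 2000 respectively; done April 27, 2000 — within the window.
Step 6 — counting 45 days from April 27, 2000 (when the grievance is referred to arbitration) gives a deadline of June 11, 2000; June 8, 2000 is within that limit.
Step 7 — counting 7 days from June 8, 2000 (when the arbitrator is named) gives a deadline of June 15, 2000; June 12, 2000 is within that limit.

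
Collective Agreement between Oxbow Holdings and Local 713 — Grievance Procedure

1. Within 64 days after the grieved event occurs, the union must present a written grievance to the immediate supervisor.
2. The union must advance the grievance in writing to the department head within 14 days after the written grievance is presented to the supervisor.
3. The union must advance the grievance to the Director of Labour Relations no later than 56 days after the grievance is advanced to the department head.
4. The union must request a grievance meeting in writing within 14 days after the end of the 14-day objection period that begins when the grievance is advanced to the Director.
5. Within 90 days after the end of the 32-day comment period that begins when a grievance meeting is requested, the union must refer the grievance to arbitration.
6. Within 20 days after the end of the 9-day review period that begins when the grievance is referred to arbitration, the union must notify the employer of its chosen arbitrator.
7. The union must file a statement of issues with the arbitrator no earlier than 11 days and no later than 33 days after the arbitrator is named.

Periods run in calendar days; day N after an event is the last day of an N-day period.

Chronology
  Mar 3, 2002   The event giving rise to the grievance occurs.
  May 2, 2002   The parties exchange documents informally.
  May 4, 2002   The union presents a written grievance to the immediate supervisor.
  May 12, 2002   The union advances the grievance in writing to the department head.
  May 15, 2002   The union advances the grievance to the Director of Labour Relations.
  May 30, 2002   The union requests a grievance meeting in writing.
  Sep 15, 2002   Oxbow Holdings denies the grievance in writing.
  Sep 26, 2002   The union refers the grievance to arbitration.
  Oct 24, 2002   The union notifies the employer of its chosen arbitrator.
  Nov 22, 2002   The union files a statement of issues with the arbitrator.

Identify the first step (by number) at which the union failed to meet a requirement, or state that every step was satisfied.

(1) due by Mar 3, 2002 + 64 days = May 6, 2002; completed May 4, 2002, before the deadline.
(2) due by May 4, 2002 + 14 days = May 18, 2002; May 12, 2002 is within that limit.
(3) due by May 12, 2002 + 56 days = Jul 7, 2002; completed May 15, 2002, before the deadline.
(4) due by May 29, 2002 + 14 days = Jun 12, 2002; done May 30, 2002 — timely.
(5) due by Jul 1, 2002 + 90 days = Sep 29, 2002; Sep 26, 2002 is within that limit.
(6) due by Oct 5, 2002 + 20 days = Oct 25, 2002; completed Oct 24, 2002, before the deadline.
(7) the permitted window runs from Oct 24, 2002 + 11 = Nov 4, 2002 to Oct 24, 2002 + 33 = Nov 26, 2002; done Nov 22, 2002 — within the window.

None — every step was satisfied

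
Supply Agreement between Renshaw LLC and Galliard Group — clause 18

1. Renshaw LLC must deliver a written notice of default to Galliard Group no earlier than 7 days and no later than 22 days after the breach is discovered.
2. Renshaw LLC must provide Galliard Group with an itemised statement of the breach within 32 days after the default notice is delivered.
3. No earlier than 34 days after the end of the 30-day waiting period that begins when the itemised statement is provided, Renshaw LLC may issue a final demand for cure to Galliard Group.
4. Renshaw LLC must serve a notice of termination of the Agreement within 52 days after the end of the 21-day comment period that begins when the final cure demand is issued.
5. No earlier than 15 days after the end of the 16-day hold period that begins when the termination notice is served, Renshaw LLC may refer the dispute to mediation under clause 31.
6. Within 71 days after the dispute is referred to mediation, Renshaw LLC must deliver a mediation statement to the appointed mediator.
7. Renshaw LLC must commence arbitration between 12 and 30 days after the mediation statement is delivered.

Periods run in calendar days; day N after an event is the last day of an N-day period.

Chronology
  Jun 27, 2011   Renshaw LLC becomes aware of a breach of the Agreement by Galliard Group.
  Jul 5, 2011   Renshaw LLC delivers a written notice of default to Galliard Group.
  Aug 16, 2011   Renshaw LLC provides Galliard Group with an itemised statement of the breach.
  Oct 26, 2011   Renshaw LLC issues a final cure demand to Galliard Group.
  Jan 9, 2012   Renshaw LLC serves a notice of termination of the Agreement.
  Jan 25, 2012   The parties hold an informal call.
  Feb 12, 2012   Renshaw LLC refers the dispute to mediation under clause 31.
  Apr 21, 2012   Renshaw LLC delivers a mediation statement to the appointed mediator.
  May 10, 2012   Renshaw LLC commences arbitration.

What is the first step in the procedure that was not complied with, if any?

Step 1 — 7 and 22 days from Jun 27, 2011 (when the breach is discovered) are Jul 4, 2011 and Jul 19, 2011 respectively; done Jul 5, 2011 — within the window.
Step 2 — counting 32 days from Jul 5, 2011 (when the default notice is delivered) gives a deadline of Aug 6, 2011; done Aug 16, 2011 — 10 days late.

Step 2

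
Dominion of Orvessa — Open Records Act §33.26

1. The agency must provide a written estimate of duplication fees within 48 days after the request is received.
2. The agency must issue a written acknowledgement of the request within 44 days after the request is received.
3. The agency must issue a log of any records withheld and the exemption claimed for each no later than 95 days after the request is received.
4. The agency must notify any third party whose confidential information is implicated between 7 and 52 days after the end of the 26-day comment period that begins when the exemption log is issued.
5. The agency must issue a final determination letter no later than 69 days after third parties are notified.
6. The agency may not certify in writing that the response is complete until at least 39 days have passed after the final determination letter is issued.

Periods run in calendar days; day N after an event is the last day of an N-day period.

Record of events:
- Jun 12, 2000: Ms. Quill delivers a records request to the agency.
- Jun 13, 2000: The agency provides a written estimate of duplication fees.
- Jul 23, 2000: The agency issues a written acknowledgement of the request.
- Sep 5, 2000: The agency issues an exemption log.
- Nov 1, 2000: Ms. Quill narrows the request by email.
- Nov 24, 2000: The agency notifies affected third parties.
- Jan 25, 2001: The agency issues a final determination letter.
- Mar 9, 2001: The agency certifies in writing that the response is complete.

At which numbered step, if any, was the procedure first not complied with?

Step 1: 48 days after Jun 12, 2000 (when the request is received) is Jul 30, 2000; done Jun 13, 2000 — timely.
Step 2: 44 days after Jun 12, 2000 (when the request is received) is Jul 26, 2000; Jul 23, 2000 is within that limit.
Step 3: 95 days after Jun 12, 2000 (when the request is received) is Sep 15, 2000; completed Sep 5, 2000, before the deadline.
Step 4: the window is 7–52 days after Oct 1, 2000 (end of the 26-day comment period, which began when the exemption log is issued on Sep 5, 2000), so Oct 8, 2000 through Nov 22, 2000; Nov 24, 2000 is 2 days past the end of the window.
That is the first point of non-compliance.

Step 4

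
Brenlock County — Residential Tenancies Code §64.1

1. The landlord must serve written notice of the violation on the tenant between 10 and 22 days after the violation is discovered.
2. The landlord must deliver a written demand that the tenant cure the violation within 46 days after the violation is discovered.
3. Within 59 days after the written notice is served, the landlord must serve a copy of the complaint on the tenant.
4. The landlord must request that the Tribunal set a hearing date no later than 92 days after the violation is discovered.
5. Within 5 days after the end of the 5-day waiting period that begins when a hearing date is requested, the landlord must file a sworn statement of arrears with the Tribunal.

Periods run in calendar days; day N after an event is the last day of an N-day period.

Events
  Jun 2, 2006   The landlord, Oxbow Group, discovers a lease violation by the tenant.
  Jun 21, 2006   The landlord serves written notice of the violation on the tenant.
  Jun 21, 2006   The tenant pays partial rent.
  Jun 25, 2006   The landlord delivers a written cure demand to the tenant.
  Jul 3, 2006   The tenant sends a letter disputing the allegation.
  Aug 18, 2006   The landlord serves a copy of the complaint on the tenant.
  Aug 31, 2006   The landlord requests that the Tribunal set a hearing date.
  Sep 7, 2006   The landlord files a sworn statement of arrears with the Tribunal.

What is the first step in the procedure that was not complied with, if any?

Step 1 — 10 and 22 days from Jun 2, 2006 (when the violation is discovered) are Jun 12, 2006 and Jun 24, 2006 respectively; Jun 21, 2006 falls inside that range.
Step 2 — counting 46 days from Jun 2, 2006 (when the violation is discovered) gives a deadline of Jul 18, 2006; done Jun 25, 2006 — timely.
Step 3 — counting 59 days from Jun 21, 2006 (when the written notice is served) gives a deadline of Aug 19, 2006; completed Aug 18, 2006, before the deadline.
Step 4 — counting 92 days from Jun 2, 2006 (when the violation is discovered) gives a deadline of Sep 2, 2006; done Aug 31, 2006 — timely.
Step 5 — counting 5 days from Sep 5, 2006 (end of the 5-day waiting period, which began when a hearing date is requested on Aug 31, 2006) gives a deadline of Sep 10, 2006; completed Sep 7, 2006, before the deadline.

None — every step was satisfied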